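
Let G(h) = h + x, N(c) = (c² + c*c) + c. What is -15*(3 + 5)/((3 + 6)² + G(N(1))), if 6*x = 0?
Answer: -10/7 ≈ -1.4286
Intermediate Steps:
x = 0 (x = (⅙)*0 = 0)
N(c) = c + 2*c² (N(c) = (c² + c²) + c = 2*c² + c = c + 2*c²)
G(h) = h (G(h) = h + 0 = h)
-15*(3 + 5)/((3 + 6)² + G(N(1))) = -15*(3 + 5)/((3 + 6)² + 1*(1 + 2*1)) = -120/(9² + 1*(1 + 2)) = -120/(81 + 1*3) = -120/(81 + 3) = -120/84 = -15*2/21 = -10/7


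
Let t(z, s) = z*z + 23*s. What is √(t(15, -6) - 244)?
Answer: I*√157 ≈ 12.53*I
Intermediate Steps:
t(z, s) = z² + 23*s
√(t(15, -6) - 244) = √((15² + 23*(-6)) - 244) = √((225 - 138) - 244) = √(87 - 244) = √(-157) = I*√157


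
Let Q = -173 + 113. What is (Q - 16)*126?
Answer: -9576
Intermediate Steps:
Q = -60
(Q - 16)*126 = (-60 - 16)*126 = -76*126 = -9576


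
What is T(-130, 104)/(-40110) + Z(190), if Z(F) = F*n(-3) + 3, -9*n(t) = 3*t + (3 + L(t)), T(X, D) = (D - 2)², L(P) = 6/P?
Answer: 10326089/60165 ≈ 171.63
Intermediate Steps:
T(X, D) = (-2 + D)²
n(t) = -⅓ - 2/(3*t) - t/3 (n(t) = -(3*t + (3 + 6/t))/9 = -(3 + 3*t + 6/t)/9 = -⅓ - 2/(3*t) - t/3)
Z(F) = 3 + 8*F/9 (Z(F) = F*((⅓)*(-2 - 3*(-1 - 1*(-3)))/(-3)) + 3 = F*((⅓)*(-⅓)*(-2 - 3*(-1 + 3))) + 3 = F*((⅓)*(-⅓)*(-2 - 3*2)) + 3 = F*((⅓)*(-⅓)*(-2 - 6)) + 3 = F*((⅓)*(-⅓)*(-8)) + 3 = F*(8/9) + 3 = 8*F/9 + 3 = 3 + 8*F/9)
T(-130, 104)/(-40110) + Z(190) = (-2 + 104)²/(-40110) + (3 + (8/9)*190) = 102²*(-1/40110) + (3 + 1520/9) = 10404*(-1/40110) + 1547/9 = -1734/6685 + 1547/9 = 10326089/60165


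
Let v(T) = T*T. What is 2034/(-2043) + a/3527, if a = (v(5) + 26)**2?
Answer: -206675/800629 ≈ -0.25814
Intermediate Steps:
v(T) = T**2
a = 2601 (a = (5**2 + 26)**2 = (25 + 26)**2 = 51**2 = 2601)
2034/(-2043) + a/3527 = 2034/(-2043) + 2601/3527 = 2034*(-1/2043) + 2601*(1/3527) = -226/227 + 2601/3527 = -206675/800629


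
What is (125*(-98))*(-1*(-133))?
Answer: -1629250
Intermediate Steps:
(125*(-98))*(-1*(-133)) = -12250*133 = -1629250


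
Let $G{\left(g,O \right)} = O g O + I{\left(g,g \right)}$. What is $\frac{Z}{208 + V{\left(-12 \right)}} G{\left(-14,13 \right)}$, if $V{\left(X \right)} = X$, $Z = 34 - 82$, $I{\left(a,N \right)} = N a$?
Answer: $\frac{3720}{7} \approx 531.43$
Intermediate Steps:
$Z = -48$
$G{\left(g,O \right)} = g^{2} + g O^{2}$ ($G{\left(g,O \right)} = O g O + g g = g O^{2} + g^{2} = g^{2} + g O^{2}$)
$\frac{Z}{208 + V{\left(-12 \right)}} G{\left(-14,13 \right)} = - \frac{48}{208 - 12} \left(- 14 \left(-14 + 13^{2}\right)\right) = - \frac{48}{196} \left(- 14 \left(-14 + 169\right)\right) = \left(-48\right) \frac{1}{196} \left(\left(-14\right) 155\right) = \left(- \frac{12}{49}\right) \left(-2170\right) = \frac{3720}{7}$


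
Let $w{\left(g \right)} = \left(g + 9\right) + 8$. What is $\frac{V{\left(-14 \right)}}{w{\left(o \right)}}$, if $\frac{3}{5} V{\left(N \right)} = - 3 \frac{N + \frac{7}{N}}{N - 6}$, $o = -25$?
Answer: $\frac{29}{64} \approx 0.45313$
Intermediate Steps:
$w{\left(g \right)} = 17 + g$ ($w{\left(g \right)} = \left(9 + g\right) + 8 = 17 + g$)
$V{\left(N \right)} = - \frac{5 \left(N + \frac{7}{N}\right)}{-6 + N}$ ($V{\left(N \right)} = \frac{5 \left(- 3 \frac{N + \frac{7}{N}}{N - 6}\right)}{3} = \frac{5 \left(- 3 \frac{N + \frac{7}{N}}{-6 + N}\right)}{3} = \frac{5 \left(- \frac{3 \left(N + \frac{7}{N}\right)}{-6 + N}\right)}{3} = - \frac{5 \left(N + \frac{7}{N}\right)}{-6 + N}$)
$\frac{V{\left(-14 \right)}}{w{\left(o \right)}} = \frac{5 \frac{1}{-14} \frac{1}{-6 - 14} \left(-7 - \left(-14\right)^{2}\right)}{17 - 25} = \frac{5 \left(- \frac{1}{14}\right) \frac{1}{-20} \left(-7 - 196\right)}{-8} = 5 \left(- \frac{1}{14}\right) \left(- \frac{1}{20}\right) \left(-7 - 196\right) \left(- \frac{1}{8}\right) = 5 \left(- \frac{1}{14}\right) \left(- \frac{1}{20}\right) \left(-203\right) \left(- \frac{1}{8}\right) = \left(- \frac{29}{8}\right) \left(- \frac{1}{8}\right) = \frac{29}{64}$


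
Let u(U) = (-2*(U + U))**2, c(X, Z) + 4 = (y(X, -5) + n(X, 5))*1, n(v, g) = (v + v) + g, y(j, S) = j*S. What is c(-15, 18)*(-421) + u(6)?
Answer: -18790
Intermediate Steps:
y(j, S) = S*j
n(v, g) = g + 2*v (n(v, g) = 2*v + g = g + 2*v)
c(X, Z) = 1 - 3*X (c(X, Z) = -4 + (-5*X + (5 + 2*X))*1 = -4 + (5 - 3*X)*1 = -4 + (5 - 3*X) = 1 - 3*X)
u(U) = 16*U**2 (u(U) = (-4*U)**2 = 16*U**2)
c(-15, 18)*(-421) + u(6) = (1 - 3*(-15))*(-421) + 16*6**2 = (1 + 45)*(-421) + 16*36 = 46*(-421) + 576 = -19366 + 576 = -18790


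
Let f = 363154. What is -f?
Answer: -363154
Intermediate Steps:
-f = -1*363154 = -363154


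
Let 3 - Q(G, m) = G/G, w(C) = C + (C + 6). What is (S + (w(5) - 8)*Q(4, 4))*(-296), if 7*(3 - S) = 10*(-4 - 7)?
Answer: -71928/7 ≈ -10275.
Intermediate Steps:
w(C) = 6 + 2*C (w(C) = C + (6 + C) = 6 + 2*C)
Q(G, m) = 2 (Q(G, m) = 3 - G/G = 3 - 1*1 = 3 - 1 = 2)
S = 131/7 (S = 3 - 10*(-4 - 7)/7 = 3 - 10*(-11)/7 = 3 - ⅐*(-110) = 3 + 110/7 = 131/7 ≈ 18.714)
(S + (w(5) - 8)*Q(4, 4))*(-296) = (131/7 + ((6 + 2*5) - 8)*2)*(-296) = (131/7 + ((6 + 10) - 8)*2)*(-296) = (131/7 + (16 - 8)*2)*(-296) = (131/7 + 8*2)*(-296) = (131/7 + 16)*(-296) = (243/7)*(-296) = -71928/7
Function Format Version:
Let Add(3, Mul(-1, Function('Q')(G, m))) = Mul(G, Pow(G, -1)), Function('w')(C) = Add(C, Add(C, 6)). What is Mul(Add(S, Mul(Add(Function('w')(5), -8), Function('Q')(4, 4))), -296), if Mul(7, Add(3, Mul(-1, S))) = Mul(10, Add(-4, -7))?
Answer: Rational(-71928, 7) ≈ -10275.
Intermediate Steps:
Function('w')(C) = Add(6, Mul(2, C)) (Function('w')(C) = Add(C, Add(6, C)) = Add(6, Mul(2, C)))
Function('Q')(G, m) = 2 (Function('Q')(G, m) = Add(3, Mul(-1, Mul(G, Pow(G, -1)))) = Add(3, Mul(-1, 1)) = Add(3, -1) = 2)
S = Rational(131, 7) (S = Add(3, Mul(Rational(-1, 7), Mul(10, Add(-4, -7)))) = Add(3, Mul(Rational(-1, 7), Mul(10, -11))) = Add(3, Mul(Rational(-1, 7), -110)) = Add(3, Rational(110, 7)) = Rational(131, 7) ≈ 18.714)
Mul(Add(S, Mul(Add(Function('w')(5), -8), Function('Q')(4, 4))), -296) = Mul(Add(Rational(131, 7), Mul(Add(Add(6, Mul(2, 5)), -8), 2)), -296) = Mul(Add(Rational(131, 7), Mul(Add(Add(6, 10), -8), 2)), -296) = Mul(Add(Rational(131, 7), Mul(Add(16, -8), 2)), -296) = Mul(Add(Rational(131, 7), Mul(8, 2)), -296) = Mul(Add(Rational(131, 7), 16), -296) = Mul(Rational(243, 7), -296) = Rational(-71928, 7)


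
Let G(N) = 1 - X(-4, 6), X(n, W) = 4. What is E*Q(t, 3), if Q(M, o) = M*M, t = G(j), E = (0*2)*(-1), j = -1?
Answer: 0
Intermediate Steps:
E = 0 (E = 0*(-1) = 0)
G(N) = -3 (G(N) = 1 - 1*4 = 1 - 4 = -3)
t = -3
Q(M, o) = M**2
E*Q(t, 3) = 0*(-3)**2 = 0*9 = 0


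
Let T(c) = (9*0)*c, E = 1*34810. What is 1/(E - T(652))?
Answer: 1/34810 ≈ 2.8727e-5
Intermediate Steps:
E = 34810
T(c) = 0 (T(c) = 0*c = 0)
1/(E - T(652)) = 1/(34810 - 1*0) = 1/(34810 + 0) = 1/34810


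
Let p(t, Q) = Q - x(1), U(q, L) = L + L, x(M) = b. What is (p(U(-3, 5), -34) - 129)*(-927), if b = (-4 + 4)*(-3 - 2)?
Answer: 151101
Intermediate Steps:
b = 0 (b = 0*(-5) = 0)
x(M) = 0
U(q, L) = 2*L
p(t, Q) = Q (p(t, Q) = Q - 1*0 = Q + 0 = Q)
(p(U(-3, 5), -34) - 129)*(-927) = (-34 - 129)*(-927) = -163*(-927) = 151101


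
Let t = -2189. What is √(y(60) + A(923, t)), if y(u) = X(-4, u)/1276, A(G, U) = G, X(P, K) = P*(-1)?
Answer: √93925722/319 ≈ 30.381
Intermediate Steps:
X(P, K) = -P
y(u) = 1/319 (y(u) = -1*(-4)/1276 = 4*(1/1276) = 1/319)
√(y(60) + A(923, t)) = √(1/319 + 923) = √(294438/319) = √93925722/319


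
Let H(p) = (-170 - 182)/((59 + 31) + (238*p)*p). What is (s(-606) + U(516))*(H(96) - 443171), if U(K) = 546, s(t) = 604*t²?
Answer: -35936897591161472650/365583 ≈ -9.8300e+13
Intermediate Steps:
H(p) = -352/(90 + 238*p²)
(s(-606) + U(516))*(H(96) - 443171) = (604*(-606)² + 546)*(-176/(45 + 119*96²) - 443171) = (604*367236 + 546)*(-176/(45 + 119*9216) - 443171) = (221810544 + 546)*(-176/(45 + 1096704) - 443171) = 221811090*(-176/1096749 - 443171) = 221811090*(-486047351255/1096749) = -35936897591161472650/365583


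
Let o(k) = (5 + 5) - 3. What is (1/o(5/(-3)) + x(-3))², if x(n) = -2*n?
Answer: 1849/49 ≈ 37.735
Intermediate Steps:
o(k) = 7 (o(k) = 10 - 3 = 7)
(1/o(5/(-3)) + x(-3))² = (1/7 - 2*(-3))² = (⅐ + 6)² = (43/7)² = 1849/49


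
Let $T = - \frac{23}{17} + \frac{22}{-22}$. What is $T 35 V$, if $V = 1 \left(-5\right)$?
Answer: $\frac{7000}{17} \approx 411.76$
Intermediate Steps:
$V = -5$
$T = - \frac{40}{17}$ ($T = \left(-23\right) \frac{1}{17} + 22 \left(- \frac{1}{22}\right) = - \frac{23}{17} - 1 = - \frac{40}{17} \approx -2.3529$)
$T 35 V = \left(- \frac{40}{17}\right) 35 \left(-5\right) = \left(- \frac{1400}{17}\right) \left(-5\right) = \frac{7000}{17}$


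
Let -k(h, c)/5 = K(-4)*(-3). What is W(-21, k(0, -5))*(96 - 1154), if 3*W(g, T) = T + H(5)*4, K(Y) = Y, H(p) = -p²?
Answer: 169280/3 ≈ 56427.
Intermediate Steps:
k(h, c) = -60 (k(h, c) = -(-20)*(-3) = -5*12 = -60)
W(g, T) = -100/3 + T/3 (W(g, T) = (T - 1*5²*4)/3 = (T - 1*25*4)/3 = (T - 25*4)/3 = (T - 100)/3 = (-100 + T)/3 = -100/3 + T/3)
W(-21, k(0, -5))*(96 - 1154) = (-100/3 + (⅓)*(-60))*(96 - 1154) = (-100/3 - 20)*(-1058) = -160/3*(-1058) = 169280/3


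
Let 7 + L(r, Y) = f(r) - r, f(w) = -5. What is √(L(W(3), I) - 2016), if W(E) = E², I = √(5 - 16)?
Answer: I*√2037 ≈ 45.133*I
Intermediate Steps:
I = I*√11 (I = √(-11) = I*√11 ≈ 3.3166*I)
L(r, Y) = -12 - r (L(r, Y) = -7 + (-5 - r) = -12 - r)
√(L(W(3), I) - 2016) = √((-12 - 1*3²) - 2016) = √((-12 - 1*9) - 2016) = √((-12 - 9) - 2016) = √(-21 - 2016) = √(-2037) = I*√2037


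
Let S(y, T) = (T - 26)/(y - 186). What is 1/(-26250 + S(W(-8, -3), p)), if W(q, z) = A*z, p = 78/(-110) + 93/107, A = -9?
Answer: -935715/24562366682 ≈ -3.8095e-5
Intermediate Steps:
p = 942/5885 (p = 78*(-1/110) + 93*(1/107) = -39/55 + 93/107 = 942/5885 ≈ 0.16007)
W(q, z) = -9*z
S(y, T) = (-26 + T)/(-186 + y)
1/(-26250 + S(W(-8, -3), p)) = 1/(-26250 + (-26 + 942/5885)/(-186 - 9*(-3))) = 1/(-26250 - 152068/5885/(-186 + 27)) = 1/(-26250 - 152068/5885/(-159)) = 1/(-26250 - 1/159*(-152068/5885)) = 1/(-26250 + 152068/935715) = 1/(-24562366682/935715) = -935715/24562366682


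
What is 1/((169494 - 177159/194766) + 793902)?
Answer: 64922/62545536059 ≈ 1.0380e-6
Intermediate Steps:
1/((169494 - 177159/194766) + 793902) = 1/((169494 - 1*59053/64922) + 793902) = 1/((169494 - 59053/64922) + 793902) = 1/(11003830415/64922 + 793902) = 1/(62545536059/64922) = 64922/62545536059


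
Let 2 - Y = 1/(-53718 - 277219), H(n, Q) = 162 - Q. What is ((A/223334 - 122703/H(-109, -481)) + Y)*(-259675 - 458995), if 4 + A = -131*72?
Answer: 3225346251564381583000/23761899092497 ≈ 1.3574e+8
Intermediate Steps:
A = -9436 (A = -4 - 131*72 = -4 - 9432 = -9436)
Y = 661875/330937 (Y = 2 - 1/(-53718 - 277219) = 2 - 1/(-330937) = 2 - 1*(-1/330937) = 2 + 1/330937 = 661875/330937 ≈ 2.0000)
((A/223334 - 122703/H(-109, -481)) + Y)*(-259675 - 458995) = ((-9436/223334 - 122703/(162 - 1*(-481))) + 661875/330937)*(-259675 - 458995) = ((-9436*1/223334 - 122703/(162 + 481)) + 661875/330937)*(-718670) = ((-4718/111667 - 122703/643) + 661875/330937)*(-718670) = (-13704909575/71801881 + 661875/330937)*(-718670) = -4487937790034900/23761899092497*(-718670) = 3225346251564381583000/23761899092497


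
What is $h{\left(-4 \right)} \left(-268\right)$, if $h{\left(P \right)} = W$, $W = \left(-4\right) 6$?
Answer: $6432$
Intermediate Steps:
$W = -24$
$h{\left(P \right)} = -24$
$h{\left(-4 \right)} \left(-268\right) = \left(-24\right) \left(-268\right) = 6432$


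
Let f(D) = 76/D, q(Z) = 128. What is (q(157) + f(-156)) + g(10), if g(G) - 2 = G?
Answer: 5441/39 ≈ 139.51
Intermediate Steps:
g(G) = 2 + G
(q(157) + f(-156)) + g(10) = (128 + 76/(-156)) + (2 + 10) = (128 + 76*(-1/156)) + 12 = (128 - 19/39) + 12 = 4973/39 + 12 = 5441/39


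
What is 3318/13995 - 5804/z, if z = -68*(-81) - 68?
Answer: -1052951/1268880 ≈ -0.82983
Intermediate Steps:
z = 5440 (z = 5508 - 68 = 5440)
3318/13995 - 5804/z = 3318/13995 - 5804/5440 = 3318*(1/13995) - 5804*1/5440 = 1106/4665 - 1451/1360 = -1052951/1268880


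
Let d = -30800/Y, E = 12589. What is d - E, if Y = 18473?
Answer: -33226771/2639 ≈ -12591.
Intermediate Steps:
d = -4400/2639 (d = -30800/18473 = -30800*1/18473 = -4400/2639 ≈ -1.6673)
d - E = -4400/2639 - 1*12589 = -4400/2639 - 12589 = -33226771/2639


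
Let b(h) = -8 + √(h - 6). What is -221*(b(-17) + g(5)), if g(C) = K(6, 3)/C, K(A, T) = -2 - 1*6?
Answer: 10608/5 - 221*I*√23 ≈ 2121.6 - 1059.9*I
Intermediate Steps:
K(A, T) = -8 (K(A, T) = -2 - 6 = -8)
b(h) = -8 + √(-6 + h)
g(C) = -8/C
-221*(b(-17) + g(5)) = -221*((-8 + √(-6 - 17)) - 8/5) = -221*((-8 + √(-23)) - 8*⅕) = -221*((-8 + I*√23) - 8/5) = -221*(-48/5 + I*√23) = 10608/5 - 221*I*√23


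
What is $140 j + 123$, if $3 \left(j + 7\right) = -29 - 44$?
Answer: $- \frac{12791}{3} \approx -4263.7$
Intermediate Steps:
$j = - \frac{94}{3}$ ($j = -7 + \frac{-29 - 44}{3} = -7 + \frac{1}{3} \left(-73\right) = -7 - \frac{73}{3} = - \frac{94}{3} \approx -31.333$)
$140 j + 123 = 140 \left(- \frac{94}{3}\right) + 123 = - \frac{13160}{3} + 123 = - \frac{12791}{3}$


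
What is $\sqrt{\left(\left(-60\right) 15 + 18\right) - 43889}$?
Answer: $i \sqrt{44771} \approx 211.59 i$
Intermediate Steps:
$\sqrt{\left(\left(-60\right) 15 + 18\right) - 43889} = \sqrt{\left(-900 + 18\right) - 43889} = \sqrt{-882 - 43889} = \sqrt{-44771} = i \sqrt{44771}$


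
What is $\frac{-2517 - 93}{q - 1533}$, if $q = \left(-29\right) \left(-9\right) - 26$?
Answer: $\frac{1305}{649} \approx 2.0108$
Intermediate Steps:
$q = 235$ ($q = 261 - 26 = 235$)
$\frac{-2517 - 93}{q - 1533} = \frac{-2517 - 93}{235 - 1533} = - \frac{2610}{-1298} = \left(-2610\right) \left(- \frac{1}{1298}\right) = \frac{1305}{649}$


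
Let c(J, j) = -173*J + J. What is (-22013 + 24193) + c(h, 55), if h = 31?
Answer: -3152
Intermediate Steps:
c(J, j) = -172*J
(-22013 + 24193) + c(h, 55) = (-22013 + 24193) - 172*31 = 2180 - 5332 = -3152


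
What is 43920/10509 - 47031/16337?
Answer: 2400777/1846081 ≈ 1.3005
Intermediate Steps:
43920/10509 - 47031/16337 = 43920*(1/10509) - 47031*1/16337 = 14640/3503 - 47031/16337 = 2400777/1846081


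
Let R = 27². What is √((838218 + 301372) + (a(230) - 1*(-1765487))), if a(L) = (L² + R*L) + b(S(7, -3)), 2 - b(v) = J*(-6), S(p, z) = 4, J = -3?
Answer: √3125631 ≈ 1767.9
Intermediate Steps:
b(v) = -16 (b(v) = 2 - (-3)*(-6) = 2 - 1*18 = 2 - 18 = -16)
R = 729
a(L) = -16 + L² + 729*L (a(L) = (L² + 729*L) - 16 = -16 + L² + 729*L)
√((838218 + 301372) + (a(230) - 1*(-1765487))) = √((838218 + 301372) + ((-16 + 230² + 729*230) - 1*(-1765487))) = √(1139590 + ((-16 + 52900 + 167670) + 1765487)) = √(1139590 + (220554 + 1765487)) = √(1139590 + 1986041) = √3125631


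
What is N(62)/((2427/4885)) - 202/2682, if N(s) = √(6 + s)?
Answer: -101/1341 + 9770*√17/2427 ≈ 16.522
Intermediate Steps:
N(62)/((2427/4885)) - 202/2682 = √(6 + 62)/((2427/4885)) - 202/2682 = √68/((2427*(1/4885))) - 202*1/2682 = (2*√17)/(2427/4885) - 101/1341 = (2*√17)*(4885/2427) - 101/1341 = 9770*√17/2427 - 101/1341 = -101/1341 + 9770*√17/2427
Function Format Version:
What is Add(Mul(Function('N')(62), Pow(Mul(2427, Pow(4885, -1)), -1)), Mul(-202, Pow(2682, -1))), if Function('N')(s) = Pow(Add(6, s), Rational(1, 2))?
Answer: Add(Rational(-101, 1341), Mul(Rational(9770, 2427), Pow(17, Rational(1, 2)))) ≈ 16.522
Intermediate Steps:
Add(Mul(Function('N')(62), Pow(Mul(2427, Pow(4885, -1)), -1)), Mul(-202, Pow(2682, -1))) = Add(Mul(Pow(Add(6, 62), Rational(1, 2)), Pow(Mul(2427, Pow(4885, -1)), -1)), Mul(-202, Pow(2682, -1))) = Add(Mul(Pow(68, Rational(1, 2)), Pow(Mul(2427, Rational(1, 4885)), -1)), Mul(-202, Rational(1, 2682))) = Add(Mul(Mul(2, Pow(17, Rational(1, 2))), Pow(Rational(2427, 4885), -1)), Rational(-101, 1341)) = Add(Mul(Mul(2, Pow(17, Rational(1, 2))), Rational(4885, 2427)), Rational(-101, 1341)) = Add(Mul(Rational(9770, 2427), Pow(17, Rational(1, 2))), Rational(-101, 1341)) = Add(Rational(-101, 1341), Mul(Rational(9770, 2427), Pow(17, Rational(1, 2))))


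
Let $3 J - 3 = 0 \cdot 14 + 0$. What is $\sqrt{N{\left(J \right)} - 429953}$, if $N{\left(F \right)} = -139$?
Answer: $6 i \sqrt{11947} \approx 655.81 i$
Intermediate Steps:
$J = 1$ ($J = 1 + \frac{0 \cdot 14 + 0}{3} = 1 + \frac{0 + 0}{3} = 1 + \frac{1}{3} \cdot 0 = 1 + 0 = 1$)
$\sqrt{N{\left(J \right)} - 429953} = \sqrt{-139 - 429953} = \sqrt{-430092} = 6 i \sqrt{11947}$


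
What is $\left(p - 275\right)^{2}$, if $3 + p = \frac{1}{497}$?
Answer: $\frac{19089567225}{247009} \approx 77283.0$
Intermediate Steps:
$p = - \frac{1490}{497}$ ($p = -3 + \frac{1}{497} = - \frac{1490}{497} \approx -2.998$)
$\left(p - 275\right)^{2} = \left(- \frac{1490}{497} - 275\right)^{2} = \left(- \frac{138165}{497}\right)^{2} = \frac{19089567225}{247009}$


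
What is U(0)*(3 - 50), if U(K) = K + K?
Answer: 0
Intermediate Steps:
U(K) = 2*K
U(0)*(3 - 50) = (2*0)*(3 - 50) = 0*(-47) = 0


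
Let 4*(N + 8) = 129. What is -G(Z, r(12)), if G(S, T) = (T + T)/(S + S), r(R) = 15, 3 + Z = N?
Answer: -12/17 ≈ -0.70588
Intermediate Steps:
N = 97/4 (N = -8 + (¼)*129 = -8 + 129/4 = 97/4 ≈ 24.250)
Z = 85/4 (Z = -3 + 97/4 = 85/4 ≈ 21.250)
G(S, T) = T/S (G(S, T) = (2*T)/((2*S)) = (2*T)*(1/(2*S)) = T/S)
-G(Z, r(12)) = -15/85/4 = -15*4/85 = -1*12/17 = -12/17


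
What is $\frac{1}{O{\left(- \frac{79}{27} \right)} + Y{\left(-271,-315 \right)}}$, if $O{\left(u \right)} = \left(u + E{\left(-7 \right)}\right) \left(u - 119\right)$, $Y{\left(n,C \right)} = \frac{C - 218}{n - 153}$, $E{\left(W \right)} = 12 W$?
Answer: $\frac{309096}{3276349933} \approx 9.4342 \cdot 10^{-5}$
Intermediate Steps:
$Y{\left(n,C \right)} = \frac{-218 + C}{-153 + n}$
$O{\left(u \right)} = \left(-119 + u\right) \left(-84 + u\right)$ ($O{\left(u \right)} = \left(u + 12 \left(-7\right)\right) \left(u - 119\right) = \left(u - 84\right) \left(-119 + u\right) = \left(-84 + u\right) \left(-119 + u\right) = \left(-119 + u\right) \left(-84 + u\right)$)
$\frac{1}{O{\left(- \frac{79}{27} \right)} + Y{\left(-271,-315 \right)}} = \frac{1}{\left(9996 + \left(- \frac{79}{27}\right)^{2} - 203 \left(- \frac{79}{27}\right)\right) + \frac{-218 - 315}{-153 - 271}} = \frac{1}{\left(9996 + \left(\left(-79\right) \frac{1}{27}\right)^{2} - 203 \left(\left(-79\right) \frac{1}{27}\right)\right) + \frac{1}{-424} \left(-533\right)} = \frac{1}{\left(9996 + \left(- \frac{79}{27}\right)^{2} - - \frac{16037}{27}\right) - - \frac{533}{424}} = \frac{1}{\left(9996 + \frac{6241}{729} + \frac{16037}{27}\right) + \frac{533}{424}} = \frac{1}{\frac{7726324}{729} + \frac{533}{424}} = \frac{1}{\frac{3276349933}{309096}} = \frac{309096}{3276349933}$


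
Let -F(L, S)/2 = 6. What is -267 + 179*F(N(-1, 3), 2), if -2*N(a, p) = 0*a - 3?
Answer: -2415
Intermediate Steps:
N(a, p) = 3/2 (N(a, p) = -(0*a - 3)/2 = -(0 - 3)/2 = -½*(-3) = 3/2)
F(L, S) = -12 (F(L, S) = -2*6 = -12)
-267 + 179*F(N(-1, 3), 2) = -267 + 179*(-12) = -267 - 2148 = -2415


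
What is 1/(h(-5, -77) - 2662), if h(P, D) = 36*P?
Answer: -1/2842 ≈ -0.00035186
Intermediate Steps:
1/(h(-5, -77) - 2662) = 1/(36*(-5) - 2662) = 1/(-180 - 2662) = 1/(-2842) = -1/2842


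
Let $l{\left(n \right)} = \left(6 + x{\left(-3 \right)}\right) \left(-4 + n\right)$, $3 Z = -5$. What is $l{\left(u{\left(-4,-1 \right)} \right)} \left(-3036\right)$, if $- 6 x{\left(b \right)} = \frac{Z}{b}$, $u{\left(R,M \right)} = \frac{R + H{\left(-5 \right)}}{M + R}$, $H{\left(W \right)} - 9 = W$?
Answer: $\frac{645656}{9} \approx 71740.0$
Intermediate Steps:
$Z = - \frac{5}{3}$ ($Z = \frac{1}{3} \left(-5\right) = - \frac{5}{3} \approx -1.6667$)
$H{\left(W \right)} = 9 + W$
$u{\left(R,M \right)} = \frac{4 + R}{M + R}$ ($u{\left(R,M \right)} = \frac{R + \left(9 - 5\right)}{M + R} = \frac{R + 4}{M + R} = \frac{4 + R}{M + R}$)
$x{\left(b \right)} = \frac{5}{18 b}$ ($x{\left(b \right)} = - \frac{\left(- \frac{5}{3}\right) \frac{1}{b}}{6} = \frac{5}{18 b}$)
$l{\left(n \right)} = - \frac{638}{27} + \frac{319 n}{54}$ ($l{\left(n \right)} = \left(6 + \frac{5}{18 \left(-3\right)}\right) \left(-4 + n\right) = \left(6 + \frac{5}{18} \left(- \frac{1}{3}\right)\right) \left(-4 + n\right) = \left(6 - \frac{5}{54}\right) \left(-4 + n\right) = \frac{319 \left(-4 + n\right)}{54} = - \frac{638}{27} + \frac{319 n}{54}$)
$l{\left(u{\left(-4,-1 \right)} \right)} \left(-3036\right) = \left(- \frac{638}{27} + \frac{319 \frac{4 - 4}{-1 - 4}}{54}\right) \left(-3036\right) = \left(- \frac{638}{27} + \frac{319 \frac{1}{-5} \cdot 0}{54}\right) \left(-3036\right) = \left(- \frac{638}{27} + \frac{319 \left(\left(- \frac{1}{5}\right) 0\right)}{54}\right) \left(-3036\right) = \left(- \frac{638}{27} + \frac{319}{54} \cdot 0\right) \left(-3036\right) = \left(- \frac{638}{27} + 0\right) \left(-3036\right) = \left(- \frac{638}{27}\right) \left(-3036\right) = \frac{645656}{9}$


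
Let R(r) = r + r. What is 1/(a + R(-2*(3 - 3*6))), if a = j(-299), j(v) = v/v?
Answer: 1/61 ≈ 0.016393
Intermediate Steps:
j(v) = 1
a = 1
R(r) = 2*r
1/(a + R(-2*(3 - 3*6))) = 1/(1 + 2*(-2*(3 - 3*6))) = 1/(1 + 2*(-2*(3 - 18))) = 1/(1 + 2*(-2*(-15))) = 1/(1 + 2*30) = 1/(1 + 60) = 1/61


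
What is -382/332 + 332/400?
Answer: -2661/8300 ≈ -0.32060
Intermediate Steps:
-382/332 + 332/400 = -382*1/332 + 332*(1/400) = -191/166 + 83/100 = -2661/8300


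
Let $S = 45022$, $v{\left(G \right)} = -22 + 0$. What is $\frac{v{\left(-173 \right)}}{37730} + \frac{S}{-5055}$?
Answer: $- \frac{15443557}{1733865} \approx -8.907$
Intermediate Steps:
$v{\left(G \right)} = -22$
$\frac{v{\left(-173 \right)}}{37730} + \frac{S}{-5055} = - \frac{22}{37730} + \frac{45022}{-5055} = \left(-22\right) \frac{1}{37730} + 45022 \left(- \frac{1}{5055}\right) = - \frac{1}{1715} - \frac{45022}{5055} = - \frac{15443557}{1733865}$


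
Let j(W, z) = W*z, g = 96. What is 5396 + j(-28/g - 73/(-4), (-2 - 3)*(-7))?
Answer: 144589/24 ≈ 6024.5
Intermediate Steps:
5396 + j(-28/g - 73/(-4), (-2 - 3)*(-7)) = 5396 + (-28/96 - 73/(-4))*((-2 - 3)*(-7)) = 5396 + (-28*1/96 - 73*(-1/4))*(-5*(-7)) = 5396 + (-7/24 + 73/4)*35 = 5396 + (431/24)*35 = 5396 + 15085/24 = 144589/24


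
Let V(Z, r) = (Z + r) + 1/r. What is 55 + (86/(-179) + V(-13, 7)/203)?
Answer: 13860200/254359 ≈ 54.491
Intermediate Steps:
V(Z, r) = Z + r + 1/r
55 + (86/(-179) + V(-13, 7)/203) = 55 + (86/(-179) + (-13 + 7 + 1/7)/203) = 55 + (86*(-1/179) + (-13 + 7 + ⅐)*(1/203)) = 55 + (-86/179 - 41/7*1/203) = 55 + (-86/179 - 41/1421) = 55 - 129545/254359 = 13860200/254359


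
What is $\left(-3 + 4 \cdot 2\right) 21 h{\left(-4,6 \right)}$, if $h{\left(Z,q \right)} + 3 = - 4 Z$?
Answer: $1365$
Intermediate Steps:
$h{\left(Z,q \right)} = -3 - 4 Z$
$\left(-3 + 4 \cdot 2\right) 21 h{\left(-4,6 \right)} = \left(-3 + 4 \cdot 2\right) 21 \left(-3 - -16\right) = \left(-3 + 8\right) 21 \left(-3 + 16\right) = 5 \cdot 21 \cdot 13 = 105 \cdot 13 = 1365$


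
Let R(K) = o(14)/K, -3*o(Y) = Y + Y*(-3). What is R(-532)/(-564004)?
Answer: 1/32148228 ≈ 3.1106e-8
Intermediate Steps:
o(Y) = 2*Y/3 (o(Y) = -(Y + Y*(-3))/3 = -(Y - 3*Y)/3 = -(-2)*Y/3 = 2*Y/3)
R(K) = 28/(3*K) (R(K) = ((2/3)*14)/K = 28/(3*K))
R(-532)/(-564004) = ((28/3)/(-532))/(-564004) = ((28/3)*(-1/532))*(-1/564004) = -1/57*(-1/564004) = 1/32148228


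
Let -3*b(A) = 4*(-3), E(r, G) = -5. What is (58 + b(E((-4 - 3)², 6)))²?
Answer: 3844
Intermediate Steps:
b(A) = 4 (b(A) = -4*(-3)/3 = -⅓*(-12) = 4)
(58 + b(E((-4 - 3)², 6)))² = (58 + 4)² = 62² = 3844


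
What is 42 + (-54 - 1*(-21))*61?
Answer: -1971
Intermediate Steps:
42 + (-54 - 1*(-21))*61 = 42 + (-54 + 21)*61 = 42 - 33*61 = 42 - 2013 = -1971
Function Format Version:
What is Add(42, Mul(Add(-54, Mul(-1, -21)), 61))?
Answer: -1971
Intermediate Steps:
Add(42, Mul(Add(-54, Mul(-1, -21)), 61)) = Add(42, Mul(Add(-54, 21), 61)) = Add(42, Mul(-33, 61)) = Add(42, -2013) = -1971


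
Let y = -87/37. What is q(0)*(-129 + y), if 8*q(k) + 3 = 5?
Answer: -1215/37 ≈ -32.838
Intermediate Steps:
q(k) = ¼ (q(k) = -3/8 + (⅛)*5 = -3/8 + 5/8 = ¼)
y = -87/37 (y = -87*1/37 = -87/37 ≈ -2.3514)
q(0)*(-129 + y) = (-129 - 87/37)/4 = (¼)*(-4860/37) = -1215/37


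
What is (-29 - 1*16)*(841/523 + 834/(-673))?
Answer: -5841495/351979 ≈ -16.596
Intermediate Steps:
(-29 - 1*16)*(841/523 + 834/(-673)) = (-29 - 16)*(841*(1/523) + 834*(-1/673)) = -45*(841/523 - 834/673) = -45*129811/351979 = -5841495/351979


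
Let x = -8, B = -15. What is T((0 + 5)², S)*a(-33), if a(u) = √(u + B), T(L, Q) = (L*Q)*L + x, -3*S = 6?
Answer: -5032*I*√3 ≈ -8715.7*I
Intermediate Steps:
S = -2 (S = -⅓*6 = -2)
T(L, Q) = -8 + Q*L² (T(L, Q) = (L*Q)*L - 8 = Q*L² - 8 = -8 + Q*L²)
a(u) = √(-15 + u) (a(u) = √(u - 15) = √(-15 + u))
T((0 + 5)², S)*a(-33) = (-8 - 2*(0 + 5)⁴)*√(-15 - 33) = (-8 - 2*(5²)²)*√(-48) = (-8 - 2*25²)*(4*I*√3) = (-8 - 2*625)*(4*I*√3) = (-8 - 1250)*(4*I*√3) = -5032*I*√3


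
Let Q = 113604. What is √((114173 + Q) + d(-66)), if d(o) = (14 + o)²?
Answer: 3*√25609 ≈ 480.08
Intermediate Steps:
√((114173 + Q) + d(-66)) = √((114173 + 113604) + (14 - 66)²) = √(227777 + (-52)²) = √(227777 + 2704) = √230481 = 3*√25609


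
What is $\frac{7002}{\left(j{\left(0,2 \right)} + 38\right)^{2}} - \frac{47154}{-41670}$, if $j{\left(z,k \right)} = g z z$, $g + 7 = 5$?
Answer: $\frac{29988643}{5014290} \approx 5.9806$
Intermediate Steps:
$g = -2$ ($g = -7 + 5 = -2$)
$j{\left(z,k \right)} = - 2 z^{2}$ ($j{\left(z,k \right)} = - 2 z z = - 2 z^{2}$)
$\frac{7002}{\left(j{\left(0,2 \right)} + 38\right)^{2}} - \frac{47154}{-41670} = \frac{7002}{\left(- 2 \cdot 0^{2} + 38\right)^{2}} - \frac{47154}{-41670} = \frac{7002}{\left(\left(-2\right) 0 + 38\right)^{2}} - - \frac{7859}{6945} = \frac{7002}{\left(0 + 38\right)^{2}} + \frac{7859}{6945} = \frac{7002}{38^{2}} + \frac{7859}{6945} = \frac{7002}{1444} + \frac{7859}{6945} = 7002 \cdot \frac{1}{1444} + \frac{7859}{6945} = \frac{3501}{722} + \frac{7859}{6945} = \frac{29988643}{5014290}$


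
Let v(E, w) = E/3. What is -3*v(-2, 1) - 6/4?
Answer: 1/2 ≈ 0.50000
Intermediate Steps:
v(E, w) = E/3 (v(E, w) = E*(1/3) = E/3)
-3*v(-2, 1) - 6/4 = -(-2) - 6/4 = -3*(-2/3) - 6*1/4 = 2 - 3/2 = 1/2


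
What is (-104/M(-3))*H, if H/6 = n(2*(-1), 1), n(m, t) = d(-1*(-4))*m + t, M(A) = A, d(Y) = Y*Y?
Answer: -6448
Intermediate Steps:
d(Y) = Y**2
n(m, t) = t + 16*m (n(m, t) = (-1*(-4))**2*m + t = 4**2*m + t = 16*m + t = t + 16*m)
H = -186 (H = 6*(1 + 16*(2*(-1))) = 6*(1 + 16*(-2)) = 6*(1 - 32) = 6*(-31) = -186)
(-104/M(-3))*H = -104/(-3)*(-186) = -104*(-1/3)*(-186) = (104/3)*(-186) = -6448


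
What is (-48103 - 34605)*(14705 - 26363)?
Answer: 964209864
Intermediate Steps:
(-48103 - 34605)*(14705 - 26363) = -82708*(-11658) = 964209864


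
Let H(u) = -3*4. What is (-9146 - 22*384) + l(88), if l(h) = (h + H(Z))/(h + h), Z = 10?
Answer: -774117/44 ≈ -17594.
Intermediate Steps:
H(u) = -12
l(h) = (-12 + h)/(2*h) (l(h) = (h - 12)/(h + h) = (-12 + h)/((2*h)) = (-12 + h)*(1/(2*h)) = (-12 + h)/(2*h))
(-9146 - 22*384) + l(88) = (-9146 - 22*384) + (1/2)*(-12 + 88)/88 = (-9146 - 8448) + (1/2)*(1/88)*76 = -17594 + 19/44 = -774117/44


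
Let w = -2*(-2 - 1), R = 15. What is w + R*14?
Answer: 216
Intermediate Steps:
w = 6 (w = -2*(-3) = 6)
w + R*14 = 6 + 15*14 = 6 + 210 = 216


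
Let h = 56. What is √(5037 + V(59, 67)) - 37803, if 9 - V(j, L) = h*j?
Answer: -37803 + √1742 ≈ -37761.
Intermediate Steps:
V(j, L) = 9 - 56*j
√(5037 + V(59, 67)) - 37803 = √(5037 + (9 - 56*59)) - 37803 = √(5037 + (9 - 3304)) - 37803 = √(5037 - 3295) - 37803 = √1742 - 37803 = -37803 + √1742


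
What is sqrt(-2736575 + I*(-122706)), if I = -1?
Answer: I*sqrt(2613869) ≈ 1616.7*I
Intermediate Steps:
sqrt(-2736575 + I*(-122706)) = sqrt(-2736575 - 1*(-122706)) = sqrt(-2736575 + 122706) = sqrt(-2613869) = I*sqrt(2613869)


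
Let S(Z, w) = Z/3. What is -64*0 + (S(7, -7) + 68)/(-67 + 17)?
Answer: -211/150 ≈ -1.4067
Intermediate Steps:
S(Z, w) = Z/3 (S(Z, w) = Z*(1/3) = Z/3)
-64*0 + (S(7, -7) + 68)/(-67 + 17) = -64*0 + ((1/3)*7 + 68)/(-67 + 17) = 0 + (7/3 + 68)/(-50) = 0 + (211/3)*(-1/50) = 0 - 211/150 = -211/150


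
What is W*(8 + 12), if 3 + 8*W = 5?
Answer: 5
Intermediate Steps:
W = ¼ (W = -3/8 + (⅛)*5 = -3/8 + 5/8 = ¼ ≈ 0.25000)
W*(8 + 12) = (8 + 12)/4 = (¼)*20 = 5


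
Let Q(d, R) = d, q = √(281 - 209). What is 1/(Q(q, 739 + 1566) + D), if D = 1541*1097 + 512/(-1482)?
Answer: 928208611941/1569114988971992569 - 3294486*√2/1569114988971992569 ≈ 5.9155e-7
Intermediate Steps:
q = 6*√2 (q = √72 = 6*√2 ≈ 8.4853)
D = 1252643201/741 (D = 1690477 + 512*(-1/1482) = 1690477 - 256/741 = 1252643201/741 ≈ 1.6905e+6)
1/(Q(q, 739 + 1566) + D) = 1/(6*√2 + 1252643201/741) = 1/(1252643201/741 + 6*√2)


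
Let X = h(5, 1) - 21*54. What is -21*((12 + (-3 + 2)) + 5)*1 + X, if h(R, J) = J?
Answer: -1469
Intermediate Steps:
X = -1133 (X = 1 - 21*54 = 1 - 1134 = -1133)
-21*((12 + (-3 + 2)) + 5)*1 + X = -21*((12 + (-3 + 2)) + 5)*1 - 1133 = -21*((12 - 1) + 5)*1 - 1133 = -21*(11 + 5)*1 - 1133 = -21*16*1 - 1133 = -336*1 - 1133 = -336 - 1133 = -1469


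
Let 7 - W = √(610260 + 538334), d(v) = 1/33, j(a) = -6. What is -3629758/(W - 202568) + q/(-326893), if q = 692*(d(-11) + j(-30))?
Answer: 7937051993108460770/442607804820898563 - 3629758*√1148594/41029810127 ≈ 17.838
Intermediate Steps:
d(v) = 1/33
W = 7 - √1148594 (W = 7 - √(610260 + 538334) = 7 - √1148594 ≈ -1064.7)
q = -136324/33 (q = 692*(1/33 - 6) = 692*(-197/33) = -136324/33 ≈ -4131.0)
-3629758/(W - 202568) + q/(-326893) = -3629758/((7 - √1148594) - 202568) - 136324/33/(-326893) = -3629758/(-202561 - √1148594) - 136324/33*(-1/326893) = -3629758/(-202561 - √1148594) + 136324/10787469 = 136324/10787469 - 3629758/(-202561 - √1148594)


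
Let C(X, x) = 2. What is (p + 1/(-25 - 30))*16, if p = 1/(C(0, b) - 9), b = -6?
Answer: -992/385 ≈ -2.5766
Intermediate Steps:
p = -⅐ (p = 1/(2 - 9) = 1/(-7) = -⅐ ≈ -0.14286)
(p + 1/(-25 - 30))*16 = (-⅐ + 1/(-25 - 30))*16 = (-⅐ + 1/(-55))*16 = (-⅐ - 1/55)*16 = -62/385*16 = -992/385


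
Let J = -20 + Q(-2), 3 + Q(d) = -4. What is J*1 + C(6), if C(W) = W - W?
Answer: -27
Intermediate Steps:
Q(d) = -7 (Q(d) = -3 - 4 = -7)
C(W) = 0
J = -27 (J = -20 - 7 = -27)
J*1 + C(6) = -27*1 + 0 = -27 + 0 = -27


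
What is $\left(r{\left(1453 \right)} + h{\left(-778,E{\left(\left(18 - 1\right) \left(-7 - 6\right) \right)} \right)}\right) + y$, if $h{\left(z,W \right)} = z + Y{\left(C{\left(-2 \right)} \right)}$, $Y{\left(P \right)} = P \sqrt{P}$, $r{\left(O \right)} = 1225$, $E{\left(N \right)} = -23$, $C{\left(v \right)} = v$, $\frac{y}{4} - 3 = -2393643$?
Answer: $-9574113 - 2 i \sqrt{2} \approx -9.5741 \cdot 10^{6} - 2.8284 i$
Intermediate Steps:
$y = -9574560$ ($y = 12 + 4 \left(-2393643\right) = 12 - 9574572 = -9574560$)
$Y{\left(P \right)} = P^{\frac{3}{2}}$
$h{\left(z,W \right)} = z - 2 i \sqrt{2}$ ($h{\left(z,W \right)} = z + \left(-2\right)^{\frac{3}{2}} = z - 2 i \sqrt{2}$)
$\left(r{\left(1453 \right)} + h{\left(-778,E{\left(\left(18 - 1\right) \left(-7 - 6\right) \right)} \right)}\right) + y = \left(1225 - \left(778 + 2 i \sqrt{2}\right)\right) - 9574560 = \left(447 - 2 i \sqrt{2}\right) - 9574560 = -9574113 - 2 i \sqrt{2}$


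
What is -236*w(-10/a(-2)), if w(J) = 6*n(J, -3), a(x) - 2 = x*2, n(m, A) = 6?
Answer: -8496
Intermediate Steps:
a(x) = 2 + 2*x (a(x) = 2 + x*2 = 2 + 2*x)
w(J) = 36 (w(J) = 6*6 = 36)
-236*w(-10/a(-2)) = -236*36 = -8496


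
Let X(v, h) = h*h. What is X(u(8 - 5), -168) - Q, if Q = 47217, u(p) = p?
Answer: -18993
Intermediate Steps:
X(v, h) = h²
X(u(8 - 5), -168) - Q = (-168)² - 1*47217 = 28224 - 47217 = -18993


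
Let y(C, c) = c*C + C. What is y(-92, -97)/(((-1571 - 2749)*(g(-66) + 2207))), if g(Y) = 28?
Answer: -92/100575 ≈ -0.00091474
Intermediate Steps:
y(C, c) = C + C*c (y(C, c) = C*c + C = C + C*c)
y(-92, -97)/(((-1571 - 2749)*(g(-66) + 2207))) = (-92*(1 - 97))/(((-1571 - 2749)*(28 + 2207))) = (-92*(-96))/((-4320*2235)) = 8832/(-9655200) = 8832*(-1/9655200) = -92/100575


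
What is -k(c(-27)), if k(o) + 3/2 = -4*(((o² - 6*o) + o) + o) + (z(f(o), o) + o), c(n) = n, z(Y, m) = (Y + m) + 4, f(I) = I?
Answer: 6853/2 ≈ 3426.5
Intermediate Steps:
z(Y, m) = 4 + Y + m
k(o) = 5/2 - 4*o² + 19*o (k(o) = -3/2 + (-4*(((o² - 6*o) + o) + o) + ((4 + o + o) + o)) = -3/2 + (-4*((o² - 5*o) + o) + ((4 + 2*o) + o)) = -3/2 + (-4*(o² - 4*o) + (4 + 3*o)) = -3/2 + ((-4*o² + 16*o) + (4 + 3*o)) = -3/2 + (4 - 4*o² + 19*o) = 5/2 - 4*o² + 19*o)
-k(c(-27)) = -(5/2 - 4*(-27)² + 19*(-27)) = -(5/2 - 4*729 - 513) = -(5/2 - 2916 - 513) = -1*(-6853/2) = 6853/2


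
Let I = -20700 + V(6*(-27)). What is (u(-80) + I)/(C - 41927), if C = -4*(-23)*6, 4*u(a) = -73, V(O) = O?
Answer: 83521/165500 ≈ 0.50466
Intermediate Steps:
u(a) = -73/4 (u(a) = (1/4)*(-73) = -73/4)
C = 552 (C = 92*6 = 552)
I = -20862 (I = -20700 + 6*(-27) = -20700 - 162 = -20862)
(u(-80) + I)/(C - 41927) = (-73/4 - 20862)/(552 - 41927) = -83521/4/(-41375) = -83521/4*(-1/41375) = 83521/165500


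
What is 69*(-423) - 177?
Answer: -29364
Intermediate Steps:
69*(-423) - 177 = -29187 - 177 = -29364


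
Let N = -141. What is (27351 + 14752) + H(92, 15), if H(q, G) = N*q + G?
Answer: 29146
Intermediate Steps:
H(q, G) = G - 141*q (H(q, G) = -141*q + G = G - 141*q)
(27351 + 14752) + H(92, 15) = (27351 + 14752) + (15 - 141*92) = 42103 + (15 - 12972) = 42103 - 12957 = 29146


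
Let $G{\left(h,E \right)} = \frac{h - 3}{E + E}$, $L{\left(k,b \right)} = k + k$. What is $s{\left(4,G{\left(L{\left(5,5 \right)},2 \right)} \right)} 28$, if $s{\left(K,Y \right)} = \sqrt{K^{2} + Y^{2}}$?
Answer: $7 \sqrt{305} \approx 122.25$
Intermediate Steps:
$L{\left(k,b \right)} = 2 k$
$G{\left(h,E \right)} = \frac{-3 + h}{2 E}$
$s{\left(4,G{\left(L{\left(5,5 \right)},2 \right)} \right)} 28 = \sqrt{4^{2} + \left(\frac{-3 + 2 \cdot 5}{2 \cdot 2}\right)^{2}} \cdot 28 = \sqrt{16 + \left(\frac{1}{2} \cdot \frac{1}{2} \left(-3 + 10\right)\right)^{2}} \cdot 28 = \sqrt{16 + \left(\frac{1}{2} \cdot \frac{1}{2} \cdot 7\right)^{2}} \cdot 28 = \sqrt{16 + \left(\frac{7}{4}\right)^{2}} \cdot 28 = \sqrt{16 + \frac{49}{16}} \cdot 28 = \sqrt{\frac{305}{16}} \cdot 28 = \frac{\sqrt{305}}{4} \cdot 28 = 7 \sqrt{305}$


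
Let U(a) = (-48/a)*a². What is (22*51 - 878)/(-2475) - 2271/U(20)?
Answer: 359099/158400 ≈ 2.2670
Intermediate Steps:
U(a) = -48*a
(22*51 - 878)/(-2475) - 2271/U(20) = (22*51 - 878)/(-2475) - 2271/((-48*20)) = (1122 - 878)*(-1/2475) - 2271/(-960) = 244*(-1/2475) - 2271*(-1/960) = -244/2475 + 757/320 = 359099/158400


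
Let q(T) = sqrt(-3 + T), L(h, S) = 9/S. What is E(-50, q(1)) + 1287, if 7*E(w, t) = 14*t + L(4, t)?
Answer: 1287 + 19*I*sqrt(2)/14 ≈ 1287.0 + 1.9193*I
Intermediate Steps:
E(w, t) = 2*t + 9/(7*t) (E(w, t) = (14*t + 9/t)/7 = (9/t + 14*t)/7 = 2*t + 9/(7*t))
E(-50, q(1)) + 1287 = (2*sqrt(-3 + 1) + 9/(7*(sqrt(-3 + 1)))) + 1287 = (2*sqrt(-2) + 9/(7*(sqrt(-2)))) + 1287 = (2*(I*sqrt(2)) + 9/(7*((I*sqrt(2))))) + 1287 = (2*I*sqrt(2) + 9*(-I*sqrt(2)/2)/7) + 1287 = (2*I*sqrt(2) - 9*I*sqrt(2)/14) + 1287 = 19*I*sqrt(2)/14 + 1287 = 1287 + 19*I*sqrt(2)/14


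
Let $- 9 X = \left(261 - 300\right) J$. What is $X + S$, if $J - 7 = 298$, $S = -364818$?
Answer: $- \frac{1090489}{3} \approx -3.635 \cdot 10^{5}$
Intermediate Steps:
$J = 305$ ($J = 7 + 298 = 305$)
$X = \frac{3965}{3}$ ($X = - \frac{\left(261 - 300\right) 305}{9} = - \frac{\left(-39\right) 305}{9} = \left(- \frac{1}{9}\right) \left(-11895\right) = \frac{3965}{3} \approx 1321.7$)
$X + S = \frac{3965}{3} - 364818 = - \frac{1090489}{3}$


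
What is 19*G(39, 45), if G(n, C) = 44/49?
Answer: 836/49 ≈ 17.061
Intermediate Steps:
G(n, C) = 44/49 (G(n, C) = 44*(1/49) = 44/49)
19*G(39, 45) = 19*(44/49) = 836/49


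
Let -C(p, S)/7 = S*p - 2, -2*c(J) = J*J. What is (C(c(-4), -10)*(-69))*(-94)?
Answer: -3541356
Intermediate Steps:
c(J) = -J²/2 (c(J) = -J*J/2 = -J²/2)
C(p, S) = 14 - 7*S*p (C(p, S) = -7*(S*p - 2) = -7*(-2 + S*p) = 14 - 7*S*p)
(C(c(-4), -10)*(-69))*(-94) = ((14 - 7*(-10)*(-½*(-4)²))*(-69))*(-94) = ((14 - 7*(-10)*(-½*16))*(-69))*(-94) = ((14 - 7*(-10)*(-8))*(-69))*(-94) = ((14 - 560)*(-69))*(-94) = -546*(-69)*(-94) = 37674*(-94) = -3541356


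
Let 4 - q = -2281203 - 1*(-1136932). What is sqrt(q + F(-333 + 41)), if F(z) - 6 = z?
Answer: sqrt(1143989) ≈ 1069.6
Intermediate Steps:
F(z) = 6 + z
q = 1144275 (q = 4 - (-2281203 - 1*(-1136932)) = 4 - (-2281203 + 1136932) = 4 - 1*(-1144271) = 4 + 1144271 = 1144275)
sqrt(q + F(-333 + 41)) = sqrt(1144275 + (6 + (-333 + 41))) = sqrt(1144275 + (6 - 292)) = sqrt(1144275 - 286) = sqrt(1143989)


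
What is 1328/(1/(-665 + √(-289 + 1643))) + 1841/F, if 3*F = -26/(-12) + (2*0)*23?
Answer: -11447422/13 + 1328*√1354 ≈ -8.3171e+5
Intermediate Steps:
F = 13/18 (F = (-26/(-12) + (2*0)*23)/3 = (-26*(-1/12) + 0*23)/3 = (13/6 + 0)/3 = (⅓)*(13/6) = 13/18 ≈ 0.72222)
1328/(1/(-665 + √(-289 + 1643))) + 1841/F = 1328/(1/(-665 + √(-289 + 1643))) + 1841/(13/18) = 1328/(1/(-665 + √1354)) + 1841*(18/13) = 1328*(-665 + √1354) + 33138/13 = (-883120 + 1328*√1354) + 33138/13 = -11447422/13 + 1328*√1354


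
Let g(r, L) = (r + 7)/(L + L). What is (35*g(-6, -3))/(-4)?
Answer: 35/24 ≈ 1.4583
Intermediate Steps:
g(r, L) = (7 + r)/(2*L) (g(r, L) = (7 + r)/((2*L)) = (7 + r)*(1/(2*L)) = (7 + r)/(2*L))
(35*g(-6, -3))/(-4) = (35*((½)*(7 - 6)/(-3)))/(-4) = (35*((½)*(-⅓)*1))*(-¼) = (35*(-⅙))*(-¼) = -35/6*(-¼) = 35/24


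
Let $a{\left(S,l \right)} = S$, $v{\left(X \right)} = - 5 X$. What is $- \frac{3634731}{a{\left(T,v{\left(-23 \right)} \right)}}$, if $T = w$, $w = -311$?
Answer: $\frac{3634731}{311} \approx 11687.0$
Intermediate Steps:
$T = -311$
$- \frac{3634731}{a{\left(T,v{\left(-23 \right)} \right)}} = - \frac{3634731}{-311} = \left(-3634731\right) \left(- \frac{1}{311}\right) = \frac{3634731}{311}$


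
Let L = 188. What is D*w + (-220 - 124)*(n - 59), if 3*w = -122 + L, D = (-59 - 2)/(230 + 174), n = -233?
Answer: 20289825/202 ≈ 1.0044e+5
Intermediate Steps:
D = -61/404 ≈ -0.15099
w = 22 (w = (-122 + 188)/3 = (⅓)*66 = 22)
D*w + (-220 - 124)*(n - 59) = -61/404*22 + (-220 - 124)*(-233 - 59) = -671/202 - 344*(-292) = -671/202 + 100448 = 20289825/202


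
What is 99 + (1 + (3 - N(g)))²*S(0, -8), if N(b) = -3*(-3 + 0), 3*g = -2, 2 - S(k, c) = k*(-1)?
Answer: 149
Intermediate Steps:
S(k, c) = 2 + k (S(k, c) = 2 - k*(-1) = 2 - (-1)*k = 2 + k)
g = -⅔ (g = (⅓)*(-2) = -⅔ ≈ -0.66667)
N(b) = 9 (N(b) = -3*(-3) = 9)
99 + (1 + (3 - N(g)))²*S(0, -8) = 99 + (1 + (3 - 1*9))²*(2 + 0) = 99 + (1 + (3 - 9))²*2 = 99 + (1 - 6)²*2 = 99 + (-5)²*2 = 99 + 25*2 = 99 + 50 = 149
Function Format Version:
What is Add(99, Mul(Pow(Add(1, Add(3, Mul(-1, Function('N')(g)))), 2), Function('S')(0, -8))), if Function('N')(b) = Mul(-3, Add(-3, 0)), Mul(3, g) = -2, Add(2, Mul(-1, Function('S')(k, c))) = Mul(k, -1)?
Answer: 149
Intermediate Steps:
Function('S')(k, c) = Add(2, k) (Function('S')(k, c) = Add(2, Mul(-1, Mul(k, -1))) = Add(2, Mul(-1, Mul(-1, k))) = Add(2, k))
g = Rational(-2, 3) (g = Mul(Rational(1, 3), -2) = Rational(-2, 3) ≈ -0.66667)
Function('N')(b) = 9 (Function('N')(b) = Mul(-3, -3) = 9)
Add(99, Mul(Pow(Add(1, Add(3, Mul(-1, Function('N')(g)))), 2), Function('S')(0, -8))) = Add(99, Mul(Pow(Add(1, Add(3, Mul(-1, 9))), 2), Add(2, 0))) = Add(99, Mul(Pow(Add(1, Add(3, -9)), 2), 2)) = Add(99, Mul(Pow(Add(1, -6), 2), 2)) = Add(99, Mul(Pow(-5, 2), 2)) = Add(99, Mul(25, 2)) = Add(99, 50) = 149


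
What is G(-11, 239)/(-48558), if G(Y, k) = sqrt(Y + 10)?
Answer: -I/48558 ≈ -2.0594e-5*I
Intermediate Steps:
G(Y, k) = sqrt(10 + Y)
G(-11, 239)/(-48558) = sqrt(10 - 11)/(-48558) = sqrt(-1)*(-1/48558) = I*(-1/48558) = -I/48558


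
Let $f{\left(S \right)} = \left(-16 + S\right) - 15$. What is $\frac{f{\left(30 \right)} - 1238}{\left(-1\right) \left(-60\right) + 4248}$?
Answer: $- \frac{413}{1436} \approx -0.2876$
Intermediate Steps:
$f{\left(S \right)} = -31 + S$
$\frac{f{\left(30 \right)} - 1238}{\left(-1\right) \left(-60\right) + 4248} = \frac{\left(-31 + 30\right) - 1238}{\left(-1\right) \left(-60\right) + 4248} = \frac{-1 - 1238}{60 + 4248} = - \frac{1239}{4308} = \left(-1239\right) \frac{1}{4308} = - \frac{413}{1436}$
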